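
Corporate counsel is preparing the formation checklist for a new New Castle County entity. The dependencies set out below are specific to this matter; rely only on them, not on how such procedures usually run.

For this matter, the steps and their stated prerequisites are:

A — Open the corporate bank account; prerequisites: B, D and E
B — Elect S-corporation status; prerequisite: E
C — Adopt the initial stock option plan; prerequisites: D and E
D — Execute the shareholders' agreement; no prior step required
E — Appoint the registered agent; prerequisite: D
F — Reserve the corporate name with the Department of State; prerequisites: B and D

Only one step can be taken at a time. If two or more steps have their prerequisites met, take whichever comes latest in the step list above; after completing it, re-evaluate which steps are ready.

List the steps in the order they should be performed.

D → E → C → B → F → A

D is the only step with nothing outstanding, so it goes first.
E needed D, now all done → E.
C and B are both available; C is listed later → C.
B needed E, now all done → B.
Now F and A have their prerequisites met. F is listed later, so F next.
That leaves A as the only ready step → A.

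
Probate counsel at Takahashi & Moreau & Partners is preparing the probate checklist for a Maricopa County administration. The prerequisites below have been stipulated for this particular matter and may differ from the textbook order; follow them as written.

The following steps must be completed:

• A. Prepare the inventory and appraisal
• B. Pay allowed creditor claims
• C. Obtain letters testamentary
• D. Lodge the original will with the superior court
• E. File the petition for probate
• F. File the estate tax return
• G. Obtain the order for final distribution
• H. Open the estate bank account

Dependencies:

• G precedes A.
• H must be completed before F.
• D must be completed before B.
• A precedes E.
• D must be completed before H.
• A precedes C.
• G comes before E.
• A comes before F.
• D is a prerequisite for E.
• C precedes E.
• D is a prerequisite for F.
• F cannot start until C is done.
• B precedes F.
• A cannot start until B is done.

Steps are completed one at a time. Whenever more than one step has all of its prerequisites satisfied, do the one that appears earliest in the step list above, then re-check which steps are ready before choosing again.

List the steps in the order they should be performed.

D, B, G, A, C, E, H, F

D and G have no prerequisites; D is listed earlier, so D is first.
B and H now also ready, so the ready set is {B, G, H}; B is listed earlier → B.
Ready: G and H. G is listed earlier → G.
Now A and H have their prerequisites met. A is listed earlier, so A next.
Now C and H have their prerequisites met. C is listed earlier, so C next.
Now E and H have their prerequisites met. E is listed earlier, so E next.
Next only H has its prerequisites met → H.
Next only F has its prerequisites met → F.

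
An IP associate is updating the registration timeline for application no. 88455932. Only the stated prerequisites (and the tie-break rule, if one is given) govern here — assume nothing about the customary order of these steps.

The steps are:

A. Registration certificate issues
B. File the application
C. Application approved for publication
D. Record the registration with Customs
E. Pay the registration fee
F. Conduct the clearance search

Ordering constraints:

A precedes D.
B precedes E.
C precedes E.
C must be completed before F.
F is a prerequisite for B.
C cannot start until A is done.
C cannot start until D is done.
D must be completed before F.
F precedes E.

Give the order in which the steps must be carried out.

A, D, C, F, B, E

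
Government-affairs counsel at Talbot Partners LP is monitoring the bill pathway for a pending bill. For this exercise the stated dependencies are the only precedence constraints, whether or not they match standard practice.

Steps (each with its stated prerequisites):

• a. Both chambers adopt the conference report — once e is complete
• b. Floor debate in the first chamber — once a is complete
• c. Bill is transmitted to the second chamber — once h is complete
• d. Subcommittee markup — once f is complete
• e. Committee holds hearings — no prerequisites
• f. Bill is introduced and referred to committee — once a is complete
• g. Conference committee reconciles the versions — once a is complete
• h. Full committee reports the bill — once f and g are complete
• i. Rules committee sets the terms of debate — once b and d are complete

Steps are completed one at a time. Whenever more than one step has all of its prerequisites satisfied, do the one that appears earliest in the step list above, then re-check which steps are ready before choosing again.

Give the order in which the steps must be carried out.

e has no prerequisites → e first.
That leaves a as the only ready step → a.
b, f and g are all available; b is listed earlier → b.
f and g are both available; f is listed earlier → f.
Ready: d and g. d is listed earlier → d.
Now g and i have their prerequisites met. g is listed earlier, so g next.
h now also ready, so the ready set is {h, i}; h is listed earlier → h.
c now also ready, so the ready set is {c, i}; c is listed earlier → c.
i needed b and d, now all done → i.

e, a, b, f, d, g, h, c, i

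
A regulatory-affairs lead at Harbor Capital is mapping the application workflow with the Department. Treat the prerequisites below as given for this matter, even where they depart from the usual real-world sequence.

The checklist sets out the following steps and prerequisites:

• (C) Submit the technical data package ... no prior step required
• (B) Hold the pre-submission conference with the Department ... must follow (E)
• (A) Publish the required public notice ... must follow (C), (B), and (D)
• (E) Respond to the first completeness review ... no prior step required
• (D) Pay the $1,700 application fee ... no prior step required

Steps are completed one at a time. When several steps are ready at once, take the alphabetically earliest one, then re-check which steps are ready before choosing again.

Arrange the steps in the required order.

(C), (D), (E), (B), (A)

(C), (D) and (E) have no prerequisites; (C) has the earlier label, so (C) is first.
Now (D) and (E) have their prerequisites met. (D) has the earlier label, so (D) next.
(E) is the only step now ready → (E).
Next only (B) has its prerequisites met → (B).
(A) is the only step now ready → (A).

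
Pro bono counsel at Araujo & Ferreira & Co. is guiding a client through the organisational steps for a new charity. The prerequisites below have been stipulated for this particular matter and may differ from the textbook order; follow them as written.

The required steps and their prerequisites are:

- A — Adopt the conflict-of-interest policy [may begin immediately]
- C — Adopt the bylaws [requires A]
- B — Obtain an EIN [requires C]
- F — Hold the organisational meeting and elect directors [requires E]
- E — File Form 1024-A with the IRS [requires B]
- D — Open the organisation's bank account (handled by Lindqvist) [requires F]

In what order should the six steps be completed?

A is the only step with nothing outstanding, so it goes first.
C needed A, now all done → C.
B needed C, now all done → B.
E needed B, now all done → E.
That leaves F as the only ready step → F.
D needed F, now all done → D.

A, C, B, E, F, D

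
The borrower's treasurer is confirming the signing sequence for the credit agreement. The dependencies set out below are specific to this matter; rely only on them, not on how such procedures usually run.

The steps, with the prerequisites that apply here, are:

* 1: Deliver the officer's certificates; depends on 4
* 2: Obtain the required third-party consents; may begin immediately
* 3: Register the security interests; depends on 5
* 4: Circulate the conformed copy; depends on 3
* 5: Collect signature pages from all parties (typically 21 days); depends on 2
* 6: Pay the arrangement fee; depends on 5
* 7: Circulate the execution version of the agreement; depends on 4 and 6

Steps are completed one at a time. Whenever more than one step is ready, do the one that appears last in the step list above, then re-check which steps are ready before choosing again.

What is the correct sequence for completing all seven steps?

2, 5, 6, 3, 4, 7, 1

2 is the only step with nothing outstanding, so it goes first.
5 is the only step now ready → 5.
6 and 3 are both available; 6 is listed later → 6.
3 is the only step now ready → 3.
4 is the only step now ready → 4.
Now 7 and 1 have their prerequisites met. 7 is listed later, so 7 next.
Next only 1 has its prerequisites met → 1.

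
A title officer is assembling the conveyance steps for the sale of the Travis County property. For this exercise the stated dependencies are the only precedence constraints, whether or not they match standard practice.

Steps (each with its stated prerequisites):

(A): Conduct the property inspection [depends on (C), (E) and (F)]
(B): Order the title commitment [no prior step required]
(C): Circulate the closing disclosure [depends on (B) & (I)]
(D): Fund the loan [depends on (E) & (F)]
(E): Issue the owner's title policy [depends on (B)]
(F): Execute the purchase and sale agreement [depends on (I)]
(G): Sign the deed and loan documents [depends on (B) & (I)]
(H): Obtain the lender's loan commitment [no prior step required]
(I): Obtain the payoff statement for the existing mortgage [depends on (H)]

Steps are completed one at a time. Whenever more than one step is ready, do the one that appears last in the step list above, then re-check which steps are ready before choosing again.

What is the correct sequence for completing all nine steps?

(H) and (B) have no prerequisites; (H) is listed later, so (H) is first.
(I) now also ready, so the ready set is {(I), (B)}; (I) is listed later → (I).
Ready: (F) and (B). (F) is listed later → (F).
(B) is the only step now ready → (B).
(G), (E) and (C) are all available; (G) is listed later → (G).
Now (E) and (C) have their prerequisites met. (E) is listed later, so (E) next.
Now (D) and (C) have their prerequisites met. (D) is listed later, so (D) next.
(C) needed (I) and (B), now all done → (C).
That leaves (A) as the only ready step → (A).

(H), (I), (F), (B), (G), (E), (D), (C), (A)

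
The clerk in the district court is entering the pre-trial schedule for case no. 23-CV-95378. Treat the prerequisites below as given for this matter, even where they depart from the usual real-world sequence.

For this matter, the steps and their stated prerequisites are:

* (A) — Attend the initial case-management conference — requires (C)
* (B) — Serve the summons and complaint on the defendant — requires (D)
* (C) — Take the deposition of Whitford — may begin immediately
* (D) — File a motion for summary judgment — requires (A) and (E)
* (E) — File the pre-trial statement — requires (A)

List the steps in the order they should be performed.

(C) (A) (E) (D) (B)

(C) has no prerequisites → (C) first.
That leaves (A) as the only ready step → (A).
(E) needed (A), now all done → (E).
(D) needed (A) and (E), now all done → (D).
That leaves (B) as the only ready step → (B).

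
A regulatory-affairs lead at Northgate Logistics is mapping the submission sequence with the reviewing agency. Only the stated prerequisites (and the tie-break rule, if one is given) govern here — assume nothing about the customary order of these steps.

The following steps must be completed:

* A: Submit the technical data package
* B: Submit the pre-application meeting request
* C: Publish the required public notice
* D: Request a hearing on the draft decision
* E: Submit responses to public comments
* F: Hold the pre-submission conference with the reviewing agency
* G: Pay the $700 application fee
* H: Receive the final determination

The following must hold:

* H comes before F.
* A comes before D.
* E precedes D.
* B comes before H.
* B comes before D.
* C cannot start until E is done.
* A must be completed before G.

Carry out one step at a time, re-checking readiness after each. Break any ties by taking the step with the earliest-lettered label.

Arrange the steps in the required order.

Nothing is required for A, B and E. A has the earlier label → A first.
Ready: B, E and G. B has the earlier label → B.
Now E, G and H have their prerequisites met. E has the earlier label, so E next.
Now C, D, G and H have their prerequisites met. C has the earlier label, so C next.
D, G and H are all available; D has the earlier label → D.
Ready: G and H. G has the earlier label → G.
Next only H has its prerequisites met → H.
Next only F has its prerequisites met → F.

A, B, E, C, D, G, H, F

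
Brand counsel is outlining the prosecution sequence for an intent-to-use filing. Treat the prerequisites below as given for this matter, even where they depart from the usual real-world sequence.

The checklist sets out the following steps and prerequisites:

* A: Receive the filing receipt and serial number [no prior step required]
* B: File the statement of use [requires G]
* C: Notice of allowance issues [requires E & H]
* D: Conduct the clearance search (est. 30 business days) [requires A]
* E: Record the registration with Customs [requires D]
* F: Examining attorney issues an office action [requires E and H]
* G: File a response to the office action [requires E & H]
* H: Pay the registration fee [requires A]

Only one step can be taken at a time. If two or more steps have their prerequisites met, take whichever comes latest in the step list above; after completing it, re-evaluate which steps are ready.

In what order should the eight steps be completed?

A → H → D → E → G → F → C → B

Only A has no prerequisites, so it is first.
H and D are both available; H is listed later → H.
Next only D has its prerequisites met → D.
E needed D, now all done → E.
G, F and C are all available; G is listed later → G.
Now F, C and B have their prerequisites met. F is listed later, so F next.
C and B are both available; C is listed later → C.
B needed G, now all done → B.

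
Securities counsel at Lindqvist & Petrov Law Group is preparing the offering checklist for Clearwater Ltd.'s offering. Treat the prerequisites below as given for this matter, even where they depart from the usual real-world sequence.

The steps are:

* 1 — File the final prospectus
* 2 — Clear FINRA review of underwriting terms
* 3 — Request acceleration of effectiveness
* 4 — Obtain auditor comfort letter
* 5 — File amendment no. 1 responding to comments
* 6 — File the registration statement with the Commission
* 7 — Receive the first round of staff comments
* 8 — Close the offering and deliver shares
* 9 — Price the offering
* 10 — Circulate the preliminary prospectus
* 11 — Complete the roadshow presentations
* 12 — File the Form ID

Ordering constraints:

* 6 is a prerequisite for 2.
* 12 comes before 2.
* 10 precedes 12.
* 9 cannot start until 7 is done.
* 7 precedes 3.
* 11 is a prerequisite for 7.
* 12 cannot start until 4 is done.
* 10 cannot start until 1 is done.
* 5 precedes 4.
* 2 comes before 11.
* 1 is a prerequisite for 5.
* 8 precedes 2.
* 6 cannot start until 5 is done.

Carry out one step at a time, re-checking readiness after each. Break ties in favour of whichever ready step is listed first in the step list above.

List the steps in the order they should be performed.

1 → 5 → 4 → 6 → 8 → 10 → 12 → 2 → 11 → 7 → 3 → 9

Nothing is required for 1 and 8. 1 is listed earlier → 1 first.
5 and 10 now also ready, so the ready set is {5, 8, 10}; 5 is listed earlier → 5.
4, 6, 8 and 10 are all available; 4 is listed earlier → 4.
Now 6, 8 and 10 have their prerequisites met. 6 is listed earlier, so 6 next.
8 and 10 are both available; 8 is listed earlier → 8.
10 is the only step now ready → 10.
Next only 12 has its prerequisites met → 12.
2 needed 6, 8 and 12, now all done → 2.
11 needed 2, now all done → 11.
7 is the only step now ready → 7.
3 and 9 are both available; 3 is listed earlier → 3.
9 needed 7, now all done → 9.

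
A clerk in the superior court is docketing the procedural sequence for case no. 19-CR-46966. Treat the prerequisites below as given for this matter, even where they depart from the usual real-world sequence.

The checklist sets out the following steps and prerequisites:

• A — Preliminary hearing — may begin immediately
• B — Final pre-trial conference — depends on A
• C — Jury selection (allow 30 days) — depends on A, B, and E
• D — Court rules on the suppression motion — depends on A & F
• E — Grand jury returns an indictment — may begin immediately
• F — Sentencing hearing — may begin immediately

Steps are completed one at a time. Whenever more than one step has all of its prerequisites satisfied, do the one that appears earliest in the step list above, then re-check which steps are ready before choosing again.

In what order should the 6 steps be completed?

Nothing is required for A, E and F. A is listed earlier → A first.
B now also ready, so the ready set is {B, E, F}; B is listed earlier → B.
Ready: E and F. E is listed earlier → E.
C now also ready, so the ready set is {C, F}; C is listed earlier → C.
F is the only step now ready → F.
Next only D has its prerequisites met → D.

A B E C F D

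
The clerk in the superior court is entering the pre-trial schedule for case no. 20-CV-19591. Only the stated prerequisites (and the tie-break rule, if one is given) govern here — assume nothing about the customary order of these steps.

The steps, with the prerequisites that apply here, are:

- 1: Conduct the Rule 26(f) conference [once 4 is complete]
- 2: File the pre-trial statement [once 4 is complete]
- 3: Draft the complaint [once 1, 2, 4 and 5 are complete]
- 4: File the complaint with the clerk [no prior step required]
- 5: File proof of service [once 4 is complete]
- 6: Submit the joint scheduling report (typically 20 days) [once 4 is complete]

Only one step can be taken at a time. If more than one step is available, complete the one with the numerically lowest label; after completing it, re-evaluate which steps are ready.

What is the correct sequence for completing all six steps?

4, 1, 2, 5, 3, 6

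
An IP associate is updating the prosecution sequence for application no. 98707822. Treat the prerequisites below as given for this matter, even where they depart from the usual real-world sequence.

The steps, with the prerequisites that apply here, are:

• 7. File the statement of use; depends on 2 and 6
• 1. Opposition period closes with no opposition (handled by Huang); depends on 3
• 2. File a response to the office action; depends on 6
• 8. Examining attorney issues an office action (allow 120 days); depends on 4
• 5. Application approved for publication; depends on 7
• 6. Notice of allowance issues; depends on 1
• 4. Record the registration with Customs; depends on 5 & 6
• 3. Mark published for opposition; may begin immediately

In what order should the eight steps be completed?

3, 1, 6, 2, 7, 5, 4, 8

Only 3 has no prerequisites, so it is first.
1 is the only step now ready → 1.
Next only 6 has its prerequisites met → 6.
Next only 2 has its prerequisites met → 2.
Next only 7 has its prerequisites met → 7.
5 needed 7, now all done → 5.
4 needed 5 and 6, now all done → 4.
Next only 8 has its prerequisites met → 8.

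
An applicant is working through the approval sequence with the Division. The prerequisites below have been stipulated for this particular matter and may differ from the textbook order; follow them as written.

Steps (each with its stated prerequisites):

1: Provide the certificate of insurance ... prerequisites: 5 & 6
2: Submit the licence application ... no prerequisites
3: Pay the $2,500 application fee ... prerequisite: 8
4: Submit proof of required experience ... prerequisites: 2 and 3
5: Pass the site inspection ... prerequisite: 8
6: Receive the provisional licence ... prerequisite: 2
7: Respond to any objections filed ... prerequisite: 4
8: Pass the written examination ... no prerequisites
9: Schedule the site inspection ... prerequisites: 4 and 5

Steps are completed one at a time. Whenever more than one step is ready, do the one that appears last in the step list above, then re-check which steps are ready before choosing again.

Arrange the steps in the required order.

8, 5, 3, 2, 6, 4, 9, 7, 1

8 and 2 have no prerequisites; 8 is listed later, so 8 is first.
Ready: 5, 3 and 2. 5 is listed later → 5.
3 and 2 are both available; 3 is listed later → 3.
That leaves 2 as the only ready step → 2.
6 and 4 are both available; 6 is listed later → 6.
1 now also ready, so the ready set is {4, 1}; 4 is listed later → 4.
9 and 7 now also ready, so the ready set is {9, 7, 1}; 9 is listed later → 9.
Ready: 7 and 1. 7 is listed later → 7.
1 needed 6 and 5, now all done → 1.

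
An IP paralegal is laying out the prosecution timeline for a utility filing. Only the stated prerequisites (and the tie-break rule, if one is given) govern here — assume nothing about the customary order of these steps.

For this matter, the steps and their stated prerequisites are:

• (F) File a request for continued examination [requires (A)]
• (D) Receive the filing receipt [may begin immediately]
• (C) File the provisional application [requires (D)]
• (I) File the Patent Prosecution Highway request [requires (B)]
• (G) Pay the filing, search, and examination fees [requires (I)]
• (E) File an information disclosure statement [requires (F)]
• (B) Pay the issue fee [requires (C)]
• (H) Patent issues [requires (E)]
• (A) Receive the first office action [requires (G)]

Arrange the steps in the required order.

(D) (C) (B) (I) (G) (A) (F) (E) (H)

(D) has no prerequisites → (D) first.
That leaves (C) as the only ready step → (C).
(B) needed (C), now all done → (B).
That leaves (I) as the only ready step → (I).
Next only (G) has its prerequisites met → (G).
Next only (A) has its prerequisites met → (A).
(F) needed (A), now all done → (F).
That leaves (E) as the only ready step → (E).
(H) is the only step now ready → (H).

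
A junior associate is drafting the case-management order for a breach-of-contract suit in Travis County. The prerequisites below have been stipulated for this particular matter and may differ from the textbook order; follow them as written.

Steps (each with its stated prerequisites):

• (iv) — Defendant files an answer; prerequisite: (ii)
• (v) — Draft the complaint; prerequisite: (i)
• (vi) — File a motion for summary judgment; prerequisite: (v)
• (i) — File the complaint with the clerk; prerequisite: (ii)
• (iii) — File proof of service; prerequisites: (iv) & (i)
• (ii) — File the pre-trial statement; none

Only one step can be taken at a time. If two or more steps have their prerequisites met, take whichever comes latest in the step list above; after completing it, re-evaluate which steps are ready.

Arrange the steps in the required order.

(ii) has no prerequisites → (ii) first.
Now (i) and (iv) have their prerequisites met. (i) is listed later, so (i) next.
(v) now also ready, so the ready set is {(v), (iv)}; (v) is listed later → (v).
(vi) now also ready, so the ready set is {(vi), (iv)}; (vi) is listed later → (vi).
(iv) needed (ii), now all done → (iv).
Next only (iii) has its prerequisites met → (iii).

(ii), (i), (v), (vi), (iv), (iii)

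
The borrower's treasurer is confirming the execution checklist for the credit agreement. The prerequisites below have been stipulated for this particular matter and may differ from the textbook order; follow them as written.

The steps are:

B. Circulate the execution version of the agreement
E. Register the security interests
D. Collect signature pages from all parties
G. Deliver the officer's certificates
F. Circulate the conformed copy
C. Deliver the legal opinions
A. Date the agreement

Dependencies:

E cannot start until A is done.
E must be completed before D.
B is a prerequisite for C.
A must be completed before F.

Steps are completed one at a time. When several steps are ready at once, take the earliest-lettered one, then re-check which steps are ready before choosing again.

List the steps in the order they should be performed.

A, B and G have no prerequisites; A has the earlier label, so A is first.
B, E, F and G are all available; B has the earlier label → B.
C now also ready, so the ready set is {C, E, F, G}; C has the earlier label → C.
Now E, F and G have their prerequisites met. E has the earlier label, so E next.
D now also ready, so the ready set is {D, F, G}; D has the earlier label → D.
Now F and G have their prerequisites met. F has the earlier label, so F next.
Next only G has its prerequisites met → G.

A, B, C, E, D, F, G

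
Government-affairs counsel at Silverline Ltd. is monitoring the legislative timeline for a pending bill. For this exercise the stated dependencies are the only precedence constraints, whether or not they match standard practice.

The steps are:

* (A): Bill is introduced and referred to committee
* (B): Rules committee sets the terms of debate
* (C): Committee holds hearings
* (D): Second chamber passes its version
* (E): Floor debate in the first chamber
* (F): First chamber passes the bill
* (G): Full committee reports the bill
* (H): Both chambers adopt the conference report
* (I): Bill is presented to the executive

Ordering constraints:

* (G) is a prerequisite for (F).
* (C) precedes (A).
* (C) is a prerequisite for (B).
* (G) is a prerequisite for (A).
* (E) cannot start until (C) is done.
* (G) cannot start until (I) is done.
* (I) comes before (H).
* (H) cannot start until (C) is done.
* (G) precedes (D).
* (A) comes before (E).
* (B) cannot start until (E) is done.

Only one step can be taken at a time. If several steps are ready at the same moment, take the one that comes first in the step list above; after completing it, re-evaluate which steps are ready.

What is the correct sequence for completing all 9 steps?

(C) (I) (G) (A) (D) (E) (B) (F) (H)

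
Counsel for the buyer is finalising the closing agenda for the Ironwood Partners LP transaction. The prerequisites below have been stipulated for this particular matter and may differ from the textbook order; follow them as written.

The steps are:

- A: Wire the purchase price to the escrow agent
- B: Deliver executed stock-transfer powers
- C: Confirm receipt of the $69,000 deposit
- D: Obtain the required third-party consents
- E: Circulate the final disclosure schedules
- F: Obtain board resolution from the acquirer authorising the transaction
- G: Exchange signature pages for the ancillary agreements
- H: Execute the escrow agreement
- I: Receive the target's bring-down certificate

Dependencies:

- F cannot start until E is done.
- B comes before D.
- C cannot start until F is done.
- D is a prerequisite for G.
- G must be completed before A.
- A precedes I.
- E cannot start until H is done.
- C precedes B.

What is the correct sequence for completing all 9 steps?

Only H has no prerequisites, so it is first.
E needed H, now all done → E.
F needed E, now all done → F.
Next only C has its prerequisites met → C.
Next only B has its prerequisites met → B.
That leaves D as the only ready step → D.
G is the only step now ready → G.
A is the only step now ready → A.
I needed A, now all done → I.

H → E → F → C → B → D → G → A → I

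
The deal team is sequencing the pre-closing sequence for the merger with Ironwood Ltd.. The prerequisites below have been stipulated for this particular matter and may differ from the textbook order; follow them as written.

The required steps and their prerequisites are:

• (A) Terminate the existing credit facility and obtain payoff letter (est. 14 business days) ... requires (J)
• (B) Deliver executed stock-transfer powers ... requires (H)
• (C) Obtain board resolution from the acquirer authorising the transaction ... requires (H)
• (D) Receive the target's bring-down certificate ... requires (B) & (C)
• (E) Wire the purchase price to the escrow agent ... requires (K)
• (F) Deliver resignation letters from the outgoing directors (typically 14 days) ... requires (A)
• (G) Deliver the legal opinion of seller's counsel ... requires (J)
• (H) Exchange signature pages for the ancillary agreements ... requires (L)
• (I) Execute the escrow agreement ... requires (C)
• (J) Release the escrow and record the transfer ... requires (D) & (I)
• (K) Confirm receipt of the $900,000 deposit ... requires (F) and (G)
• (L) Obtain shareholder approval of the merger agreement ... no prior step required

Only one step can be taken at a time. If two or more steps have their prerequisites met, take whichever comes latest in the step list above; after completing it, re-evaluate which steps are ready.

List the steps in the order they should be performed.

(L) has no prerequisites → (L) first.
(H) needed (L), now all done → (H).
(C) and (B) are both available; (C) is listed later → (C).
Now (I) and (B) have their prerequisites met. (I) is listed later, so (I) next.
(B) needed (H), now all done → (B).
That leaves (D) as the only ready step → (D).
Next only (J) has its prerequisites met → (J).
(G) and (A) are both available; (G) is listed later → (G).
Next only (A) has its prerequisites met → (A).
(F) needed (A), now all done → (F).
Next only (K) has its prerequisites met → (K).
Next only (E) has its prerequisites met → (E).

(L), (H), (C), (I), (B), (D), (J), (G), (A), (F), (K), (E)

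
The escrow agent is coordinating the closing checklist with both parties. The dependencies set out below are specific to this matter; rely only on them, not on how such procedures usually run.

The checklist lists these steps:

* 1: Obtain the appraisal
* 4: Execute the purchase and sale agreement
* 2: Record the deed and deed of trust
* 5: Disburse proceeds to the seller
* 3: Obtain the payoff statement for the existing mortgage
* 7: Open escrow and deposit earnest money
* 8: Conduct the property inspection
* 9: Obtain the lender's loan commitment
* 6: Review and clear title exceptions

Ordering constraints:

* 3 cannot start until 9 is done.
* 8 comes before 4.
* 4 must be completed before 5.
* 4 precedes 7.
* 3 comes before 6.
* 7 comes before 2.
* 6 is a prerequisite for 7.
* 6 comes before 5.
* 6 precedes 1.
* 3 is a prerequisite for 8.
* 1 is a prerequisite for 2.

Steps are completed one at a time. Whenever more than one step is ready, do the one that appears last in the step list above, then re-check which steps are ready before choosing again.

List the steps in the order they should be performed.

9, 3, 6, 8, 4, 7, 5, 1, 2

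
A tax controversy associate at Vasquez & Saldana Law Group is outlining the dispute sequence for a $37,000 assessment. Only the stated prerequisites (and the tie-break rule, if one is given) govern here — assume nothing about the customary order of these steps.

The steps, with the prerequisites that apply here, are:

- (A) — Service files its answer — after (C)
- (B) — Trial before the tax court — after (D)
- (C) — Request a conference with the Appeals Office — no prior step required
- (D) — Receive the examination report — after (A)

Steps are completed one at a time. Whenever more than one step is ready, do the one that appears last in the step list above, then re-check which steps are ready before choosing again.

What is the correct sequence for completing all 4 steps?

(C), (A), (D), (B)

(C) is the only step with nothing outstanding, so it goes first.
(A) is the only step now ready → (A).
(D) needed (A), now all done → (D).
(B) needed (D), now all done → (B).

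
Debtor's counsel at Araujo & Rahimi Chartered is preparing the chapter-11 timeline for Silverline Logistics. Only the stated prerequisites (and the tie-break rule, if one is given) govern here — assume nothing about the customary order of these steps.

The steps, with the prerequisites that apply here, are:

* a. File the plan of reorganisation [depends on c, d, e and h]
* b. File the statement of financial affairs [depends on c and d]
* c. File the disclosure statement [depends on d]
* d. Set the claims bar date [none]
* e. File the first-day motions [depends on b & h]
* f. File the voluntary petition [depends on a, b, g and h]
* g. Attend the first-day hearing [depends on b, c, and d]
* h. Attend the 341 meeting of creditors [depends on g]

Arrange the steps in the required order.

d, c, b, g, h, e, a, f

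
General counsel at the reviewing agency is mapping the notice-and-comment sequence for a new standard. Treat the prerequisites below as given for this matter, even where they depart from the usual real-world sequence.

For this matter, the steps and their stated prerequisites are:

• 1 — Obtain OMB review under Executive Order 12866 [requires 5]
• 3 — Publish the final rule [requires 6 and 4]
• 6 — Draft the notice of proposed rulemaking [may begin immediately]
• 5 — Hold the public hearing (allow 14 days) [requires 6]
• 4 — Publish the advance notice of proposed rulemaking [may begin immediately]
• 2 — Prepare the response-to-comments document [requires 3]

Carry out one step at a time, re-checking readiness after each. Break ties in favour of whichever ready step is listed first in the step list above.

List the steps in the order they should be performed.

6 → 5 → 1 → 4 → 3 → 2

Nothing is required for 6 and 4. 6 is listed earlier → 6 first.
Now 5 and 4 have their prerequisites met. 5 is listed earlier, so 5 next.
1 now also ready, so the ready set is {1, 4}; 1 is listed earlier → 1.
That leaves 4 as the only ready step → 4.
That leaves 3 as the only ready step → 3.
Next only 2 has its prerequisites met → 2.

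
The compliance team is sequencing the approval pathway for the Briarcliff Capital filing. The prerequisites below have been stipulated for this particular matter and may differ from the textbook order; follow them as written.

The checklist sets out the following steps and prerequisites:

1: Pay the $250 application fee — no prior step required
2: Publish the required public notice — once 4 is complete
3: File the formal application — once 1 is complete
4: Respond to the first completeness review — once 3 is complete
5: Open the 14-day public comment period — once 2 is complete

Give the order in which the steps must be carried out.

1, 3, 4, 2, 5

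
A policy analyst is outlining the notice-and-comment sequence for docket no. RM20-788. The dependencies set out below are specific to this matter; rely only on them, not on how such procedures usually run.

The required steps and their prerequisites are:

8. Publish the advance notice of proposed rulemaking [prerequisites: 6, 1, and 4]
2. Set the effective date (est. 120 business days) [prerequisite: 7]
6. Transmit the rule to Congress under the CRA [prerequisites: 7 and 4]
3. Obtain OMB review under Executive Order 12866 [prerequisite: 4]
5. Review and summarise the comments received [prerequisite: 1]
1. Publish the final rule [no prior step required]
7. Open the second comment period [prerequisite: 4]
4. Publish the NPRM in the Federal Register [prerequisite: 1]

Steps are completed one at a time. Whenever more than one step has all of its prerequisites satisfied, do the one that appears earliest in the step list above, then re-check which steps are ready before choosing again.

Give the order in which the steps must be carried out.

1 → 5 → 4 → 3 → 7 → 2 → 6 → 8

Only 1 has no prerequisites, so it is first.
Ready: 5 and 4. 5 is listed earlier → 5.
4 needed 1, now all done → 4.
3 and 7 are both available; 3 is listed earlier → 3.
7 needed 4, now all done → 7.
2 and 6 are both available; 2 is listed earlier → 2.
6 needed 7 and 4, now all done → 6.
Next only 8 has its prerequisites met → 8.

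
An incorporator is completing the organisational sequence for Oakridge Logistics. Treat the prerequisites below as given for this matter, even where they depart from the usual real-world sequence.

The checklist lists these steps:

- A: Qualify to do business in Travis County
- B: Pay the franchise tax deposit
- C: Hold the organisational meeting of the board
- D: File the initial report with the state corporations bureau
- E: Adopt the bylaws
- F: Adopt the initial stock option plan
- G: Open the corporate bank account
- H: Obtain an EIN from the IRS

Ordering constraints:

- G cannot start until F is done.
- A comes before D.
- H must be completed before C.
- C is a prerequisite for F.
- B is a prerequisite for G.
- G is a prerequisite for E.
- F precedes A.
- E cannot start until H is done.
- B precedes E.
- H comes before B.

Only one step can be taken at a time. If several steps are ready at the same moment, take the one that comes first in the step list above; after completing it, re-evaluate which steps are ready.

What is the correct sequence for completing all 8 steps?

H B C F A D G E

Only H has no prerequisites, so it is first.
B and C are both available; B is listed earlier → B.
C needed H, now all done → C.
That leaves F as the only ready step → F.
Ready: A and G. A is listed earlier → A.
D now also ready, so the ready set is {D, G}; D is listed earlier → D.
G needed B and F, now all done → G.
E needed B, G and H, now all done → E.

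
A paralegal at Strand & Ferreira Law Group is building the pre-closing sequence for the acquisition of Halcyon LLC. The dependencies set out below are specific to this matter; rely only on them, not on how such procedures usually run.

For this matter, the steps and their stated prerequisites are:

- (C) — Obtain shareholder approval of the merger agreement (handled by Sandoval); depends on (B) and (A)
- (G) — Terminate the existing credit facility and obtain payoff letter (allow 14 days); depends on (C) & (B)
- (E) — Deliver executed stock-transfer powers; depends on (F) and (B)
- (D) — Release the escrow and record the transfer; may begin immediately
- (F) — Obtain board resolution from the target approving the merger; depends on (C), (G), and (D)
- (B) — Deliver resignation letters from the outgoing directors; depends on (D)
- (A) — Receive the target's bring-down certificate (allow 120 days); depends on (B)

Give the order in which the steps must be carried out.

(D) (B) (A) (C) (G) (F) (E)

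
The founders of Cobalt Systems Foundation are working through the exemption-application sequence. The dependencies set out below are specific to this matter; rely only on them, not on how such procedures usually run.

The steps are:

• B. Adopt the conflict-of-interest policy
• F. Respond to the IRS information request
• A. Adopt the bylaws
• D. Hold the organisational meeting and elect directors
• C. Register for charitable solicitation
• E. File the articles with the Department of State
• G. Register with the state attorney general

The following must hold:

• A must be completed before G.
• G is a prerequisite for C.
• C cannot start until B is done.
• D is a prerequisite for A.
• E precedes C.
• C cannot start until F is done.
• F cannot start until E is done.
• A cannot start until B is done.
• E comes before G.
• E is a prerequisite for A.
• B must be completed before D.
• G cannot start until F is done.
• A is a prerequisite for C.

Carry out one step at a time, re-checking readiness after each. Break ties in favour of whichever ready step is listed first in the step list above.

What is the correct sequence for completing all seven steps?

B, D, E, F, A, G, C

Nothing is required for B and E. B is listed earlier → B first.
D now also ready, so the ready set is {D, E}; D is listed earlier → D.
Next only E has its prerequisites met → E.
Now F and A have their prerequisites met. F is listed earlier, so F next.
A needed B, D and E, now all done → A.
G is the only step now ready → G.
C needed B, F, A, E and G, now all done → C.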